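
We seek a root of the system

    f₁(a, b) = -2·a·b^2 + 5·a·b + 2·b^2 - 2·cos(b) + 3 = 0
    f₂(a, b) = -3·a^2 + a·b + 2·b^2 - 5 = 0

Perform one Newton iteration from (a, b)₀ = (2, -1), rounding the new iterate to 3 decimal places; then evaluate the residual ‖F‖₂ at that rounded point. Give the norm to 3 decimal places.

5.360

At (2, -1): F = (-10.08060, -17.000).
Jacobian J = [[-2·b^2 + 5·b, -4·a·b + 5·a + 4·b + 2·sin(b)], [-6·a + b, a + 4·b]].
At the point, J = [[-7.000, 12.31706], [-13.000, -2.000]] (det J = 174.12175).
Solving J·Δ = −F gives Δ = (-1.318, 0.069).
Then the next iterate is (a, b)₁ = (0.682, -0.931).
Re-evaluating at (0.682, -0.931): F = (-0.81751, -5.29679), so ‖F‖₂ = 5.360.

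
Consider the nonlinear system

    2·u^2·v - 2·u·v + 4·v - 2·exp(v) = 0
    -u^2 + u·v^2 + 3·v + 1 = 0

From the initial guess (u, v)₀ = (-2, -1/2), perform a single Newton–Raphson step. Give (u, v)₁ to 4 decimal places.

(-1.2636, -0.1260)

At (-2, -1/2): F = (-9.213061, -5.0000).
Jacobian J = [[4·u·v - 2·v, 2·u^2 - 2·u - 2·exp(v) + 4], [-2·u + v^2, 2·u·v + 3]].
At the point, J = [[5.0000, 14.786939], [4.2500, 5.0000]] (det J = -37.844489).
Solving J·Δ = −F gives Δ = (0.7364, 0.3740).
Then the next iterate is (u, v)₁ = (-1.2636, -0.1260).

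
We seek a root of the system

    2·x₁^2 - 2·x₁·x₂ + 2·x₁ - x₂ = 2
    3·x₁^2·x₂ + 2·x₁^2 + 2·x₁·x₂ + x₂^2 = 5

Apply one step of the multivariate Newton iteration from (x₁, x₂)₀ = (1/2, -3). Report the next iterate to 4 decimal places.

(0.1369, -2.0657)

At (1/2, -3): F = (5.5000, -0.7500).
Jacobian J = [[4·x₁ - 2·x₂ + 2, -2·x₁ - 1], [6·x₁·x₂ + 4·x₁ + 2·x₂, 3·x₁^2 + 2·x₁ + 2·x₂]].
At the point, J = [[10.0000, -2.0000], [-13.0000, -4.2500]] (det J = -68.5000).
Solving J·Δ = −F gives Δ = (-0.3631, 0.9343).
Then the next iterate is (x₁, x₂)₁ = (0.1369, -2.0657).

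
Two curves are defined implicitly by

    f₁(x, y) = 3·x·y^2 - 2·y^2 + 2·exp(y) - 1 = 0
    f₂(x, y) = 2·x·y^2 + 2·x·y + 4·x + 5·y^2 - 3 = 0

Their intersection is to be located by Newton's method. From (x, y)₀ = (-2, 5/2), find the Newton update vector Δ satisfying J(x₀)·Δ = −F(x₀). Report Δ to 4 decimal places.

(0.7249, -0.8343)

At (-2, 5/2): F = (-26.635012, -14.7500).
Jacobian J = [[3·y^2, 6·x·y - 4·y + 2·exp(y)], [2·y^2 + 2·y + 4, 4·x·y + 2·x + 10·y]].
At the point, J = [[18.7500, -15.635012], [21.5000, 1.0000]] (det J = 354.902760).
Solving J·Δ = −F gives Δ = (0.7249, -0.8343).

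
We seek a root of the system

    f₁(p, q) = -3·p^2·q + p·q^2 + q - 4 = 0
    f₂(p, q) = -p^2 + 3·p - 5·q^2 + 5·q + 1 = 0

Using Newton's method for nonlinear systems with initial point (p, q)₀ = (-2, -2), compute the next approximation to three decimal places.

At (-2, -2): F = (10.000, -39.000).
Jacobian J = [[-6·p·q + q^2, -3·p^2 + 2·p·q + 1], [-2·p + 3, -10·q + 5]].
At the point, J = [[-20.000, -3.000], [7.000, 25.000]] (det J = -479.000).
Solving J·Δ = −F gives Δ = (0.278, 1.482).
Then the next iterate is (p, q)₁ = (-1.722, -0.518).

(-1.722, -0.518)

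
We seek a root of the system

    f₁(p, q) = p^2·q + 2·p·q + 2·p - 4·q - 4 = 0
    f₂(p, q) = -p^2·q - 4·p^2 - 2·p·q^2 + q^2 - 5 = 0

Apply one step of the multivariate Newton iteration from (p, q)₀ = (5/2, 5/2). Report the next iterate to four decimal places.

(2.5539, -0.2828)

At (5/2, 5/2): F = (19.1250, -70.6250).
Jacobian J = [[2·p·q + 2·q + 2, p^2 + 2·p - 4], [-2·p·q - 8·p - 2·q^2, -p^2 - 4·p·q + 2·q]].
At the point, J = [[19.5000, 7.2500], [-45.0000, -26.2500]] (det J = -185.6250).
Solving J·Δ = −F gives Δ = (0.0539, -2.7828).
Then the next iterate is (p, q)₁ = (2.5539, -0.2828).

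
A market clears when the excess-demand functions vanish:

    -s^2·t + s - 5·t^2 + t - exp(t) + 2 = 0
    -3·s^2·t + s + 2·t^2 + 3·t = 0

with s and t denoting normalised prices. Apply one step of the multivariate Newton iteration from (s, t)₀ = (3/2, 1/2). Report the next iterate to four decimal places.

At (3/2, 1/2): F = (-0.023721, 0.1250).
Jacobian J = [[-2·s·t + 1, -s^2 - 10·t - exp(t) + 1], [-6·s·t + 1, -3·s^2 + 4·t + 3]].
At the point, J = [[-0.5000, -7.898721], [-3.5000, -1.7500]] (det J = -26.770524).
Solving J·Δ = −F gives Δ = (0.0384, -0.0054).
Then the next iterate is (s, t)₁ = (1.5384, 0.4946).

(1.5384, 0.4946)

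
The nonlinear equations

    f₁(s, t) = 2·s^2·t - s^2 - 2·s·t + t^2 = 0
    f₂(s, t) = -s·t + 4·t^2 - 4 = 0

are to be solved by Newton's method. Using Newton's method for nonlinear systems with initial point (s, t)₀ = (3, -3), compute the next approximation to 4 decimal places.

(2.2390, -1.5660)

At (3, -3): F = (-36.0000, 41.0000).
Jacobian J = [[4·s·t - 2·s - 2·t, 2·s^2 - 2·s + 2·t], [-t, -s + 8·t]].
At the point, J = [[-36.0000, 6.0000], [3.0000, -27.0000]] (det J = 954.0000).
Solving J·Δ = −F gives Δ = (-0.7610, 1.4340).
Then the next iterate is (s, t)₁ = (2.2390, -1.5660).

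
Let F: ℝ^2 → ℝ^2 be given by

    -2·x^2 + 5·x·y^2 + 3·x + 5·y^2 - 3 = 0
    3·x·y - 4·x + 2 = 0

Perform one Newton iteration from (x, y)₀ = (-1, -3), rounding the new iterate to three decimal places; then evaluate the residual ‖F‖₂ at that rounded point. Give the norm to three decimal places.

5.948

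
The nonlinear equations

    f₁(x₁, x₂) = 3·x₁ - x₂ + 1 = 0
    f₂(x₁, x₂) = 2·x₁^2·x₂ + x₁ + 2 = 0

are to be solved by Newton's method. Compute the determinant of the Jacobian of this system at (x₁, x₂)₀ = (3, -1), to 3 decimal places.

43.000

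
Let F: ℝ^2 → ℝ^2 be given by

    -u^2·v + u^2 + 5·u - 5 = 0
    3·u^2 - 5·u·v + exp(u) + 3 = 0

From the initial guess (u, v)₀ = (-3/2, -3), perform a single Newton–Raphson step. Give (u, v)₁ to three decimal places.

(-2.914, -0.156)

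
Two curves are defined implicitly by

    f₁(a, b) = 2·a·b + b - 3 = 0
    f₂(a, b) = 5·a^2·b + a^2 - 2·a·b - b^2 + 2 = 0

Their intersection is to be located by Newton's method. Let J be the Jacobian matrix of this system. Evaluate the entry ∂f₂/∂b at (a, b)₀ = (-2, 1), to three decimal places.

∂f₂/∂b = 5·a^2 - 2·a - 2·b.
At (-2, 1) this is 22.000.

22.000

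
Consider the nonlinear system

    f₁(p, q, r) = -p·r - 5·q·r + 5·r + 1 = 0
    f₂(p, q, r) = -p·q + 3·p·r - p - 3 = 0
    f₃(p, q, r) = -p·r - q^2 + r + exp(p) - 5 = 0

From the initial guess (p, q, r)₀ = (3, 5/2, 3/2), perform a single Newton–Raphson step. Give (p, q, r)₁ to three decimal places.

(2.292, 1.181, 1.139)

At (3, 5/2, 3/2): F = (-14.750, 0.000, 5.83554).
Jacobian J = [[-r, -5·r, -p - 5·q + 5], [-q + 3·r - 1, -p, 3·p], [-r + exp(p), -2·q, -p + 1]].
At the point, J = [[-1.500, -7.500, -10.500], [1.000, -3.000, 9.000], [18.58554, -5.000, -2.000]] (det J = -1878.96816).
Solving J·Δ = −F gives Δ = (-0.708, -1.319, -0.361).
Then the next iterate is (p, q, r)₁ = (2.292, 1.181, 1.139).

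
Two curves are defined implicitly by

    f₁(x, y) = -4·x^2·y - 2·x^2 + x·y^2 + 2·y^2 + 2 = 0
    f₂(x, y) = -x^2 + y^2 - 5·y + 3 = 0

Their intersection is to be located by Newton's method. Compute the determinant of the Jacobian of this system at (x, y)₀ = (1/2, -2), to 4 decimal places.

-101.0000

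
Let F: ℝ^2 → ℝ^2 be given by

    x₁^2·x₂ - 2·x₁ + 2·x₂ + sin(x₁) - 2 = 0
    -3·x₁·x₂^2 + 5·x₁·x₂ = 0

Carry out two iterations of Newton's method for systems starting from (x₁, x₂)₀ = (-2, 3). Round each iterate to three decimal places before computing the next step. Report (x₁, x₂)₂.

(0.353, 2.908)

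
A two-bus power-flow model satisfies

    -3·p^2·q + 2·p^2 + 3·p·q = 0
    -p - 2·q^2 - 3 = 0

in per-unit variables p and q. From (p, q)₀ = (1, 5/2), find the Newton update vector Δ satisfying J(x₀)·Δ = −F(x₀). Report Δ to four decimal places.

At (1, 5/2): F = (2.0000, -16.5000).
Jacobian J = [[-6·p·q + 4·p + 3·q, -3·p^2 + 3·p], [-1, -4·q]].
At the point, J = [[-3.5000, 0.0000], [-1.0000, -10.0000]] (det J = 35.0000).
Solving J·Δ = −F gives Δ = (0.5714, -1.7071).

(0.5714, -1.7071)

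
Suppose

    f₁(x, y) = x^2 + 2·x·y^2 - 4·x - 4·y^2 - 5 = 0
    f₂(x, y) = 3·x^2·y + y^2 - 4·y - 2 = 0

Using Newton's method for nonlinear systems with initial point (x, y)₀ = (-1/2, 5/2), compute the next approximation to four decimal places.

(-1.3968, 0.8710)

At (-1/2, 5/2): F = (-34.0000, -3.8750).
Jacobian J = [[2·x + 2·y^2 - 4, 4·x·y - 8·y], [6·x·y, 3·x^2 + 2·y - 4]].
At the point, J = [[7.5000, -25.0000], [-7.5000, 1.7500]] (det J = -174.3750).
Solving J·Δ = −F gives Δ = (-0.8968, -1.6290).
Then the next iterate is (x, y)₁ = (-1.3968, 0.8710).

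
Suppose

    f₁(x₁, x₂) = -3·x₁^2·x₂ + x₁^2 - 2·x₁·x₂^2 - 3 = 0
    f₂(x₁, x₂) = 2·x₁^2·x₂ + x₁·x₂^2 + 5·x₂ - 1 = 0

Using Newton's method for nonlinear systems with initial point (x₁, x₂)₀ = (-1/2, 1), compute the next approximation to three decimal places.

At (-1/2, 1): F = (-2.500, 4.000).
Jacobian J = [[-6·x₁·x₂ + 2·x₁ - 2·x₂^2, -3·x₁^2 - 4·x₁·x₂], [4·x₁·x₂ + x₂^2, 2·x₁^2 + 2·x₁·x₂ + 5]].
At the point, J = [[0.000, 1.250], [-1.000, 4.500]] (det J = 1.250).
Solving J·Δ = −F gives Δ = (13.000, 2.000).
Then the next iterate is (x₁, x₂)₁ = (12.500, 3.000).

(12.500, 3.000)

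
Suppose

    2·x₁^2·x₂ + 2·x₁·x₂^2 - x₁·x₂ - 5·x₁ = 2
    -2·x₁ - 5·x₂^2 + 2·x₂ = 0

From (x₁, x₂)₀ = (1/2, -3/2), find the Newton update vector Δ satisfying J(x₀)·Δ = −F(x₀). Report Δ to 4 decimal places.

(-2.1000, 0.6500)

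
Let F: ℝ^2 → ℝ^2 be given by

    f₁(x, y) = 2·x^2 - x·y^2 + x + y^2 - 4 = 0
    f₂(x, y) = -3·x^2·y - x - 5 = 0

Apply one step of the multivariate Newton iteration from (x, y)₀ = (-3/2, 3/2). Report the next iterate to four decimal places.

At (-3/2, 3/2): F = (4.6250, -13.6250).
Jacobian J = [[4·x - y^2 + 1, -2·x·y + 2·y], [-6·x·y - 1, -3·x^2]].
At the point, J = [[-7.2500, 7.5000], [12.5000, -6.7500]] (det J = -44.8125).
Solving J·Δ = −F gives Δ = (1.5837, 0.9142).
Then the next iterate is (x, y)₁ = (0.0837, 2.4142).

(0.0837, 2.4142)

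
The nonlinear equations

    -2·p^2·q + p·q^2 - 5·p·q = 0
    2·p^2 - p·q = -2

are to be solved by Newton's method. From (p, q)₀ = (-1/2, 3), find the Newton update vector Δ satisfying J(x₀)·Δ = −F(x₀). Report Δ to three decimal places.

At (-1/2, 3): F = (1.500, 4.000).
Jacobian J = [[-4·p·q + q^2 - 5·q, -2·p^2 + 2·p·q - 5·p], [4·p - q, -p]].
At the point, J = [[0.000, -1.000], [-5.000, 0.500]] (det J = -5.000).
Solving J·Δ = −F gives Δ = (0.950, 1.500).

(0.950, 1.500)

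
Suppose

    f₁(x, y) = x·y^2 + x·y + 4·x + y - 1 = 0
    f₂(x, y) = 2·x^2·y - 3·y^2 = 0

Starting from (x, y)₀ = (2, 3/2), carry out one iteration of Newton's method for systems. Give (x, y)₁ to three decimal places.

At (2, 3/2): F = (16.000, 5.250).
Jacobian J = [[y^2 + y + 4, 2·x·y + x + 1], [4·x·y, 2·x^2 - 6·y]].
At the point, J = [[7.750, 9.000], [12.000, -1.000]] (det J = -115.750).
Solving J·Δ = −F gives Δ = (-0.546, -1.307).
Then the next iterate is (x, y)₁ = (1.454, 0.193).

(1.454, 0.193)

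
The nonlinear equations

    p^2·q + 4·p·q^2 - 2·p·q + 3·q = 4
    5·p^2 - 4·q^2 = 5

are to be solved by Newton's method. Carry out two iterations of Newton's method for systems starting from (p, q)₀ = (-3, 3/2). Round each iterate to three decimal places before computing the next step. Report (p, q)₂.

At (-3, 3/2): F = (-4.000, 31.000).
Jacobian J = [[2·p·q + 4·q^2 - 2·q, p^2 + 8·p·q - 2·p + 3], [10·p, -8·q]].
At the point, J = [[-3.000, -18.000], [-30.000, -12.000]] (det J = -504.000).
Solving J·Δ = −F gives Δ = (1.202, -0.423).
Then the next iterate is (p, q)₁ = (-1.798, 1.077).
Round to (-1.798, 1.077) and repeat: F = (-1.75659, 6.52430), J = [[-1.38718, -5.66276], [-17.980, -8.616]].
Δ = (0.580, -0.452), so (p, q)₂ = (-1.218, 0.625).

(-1.218, 0.625)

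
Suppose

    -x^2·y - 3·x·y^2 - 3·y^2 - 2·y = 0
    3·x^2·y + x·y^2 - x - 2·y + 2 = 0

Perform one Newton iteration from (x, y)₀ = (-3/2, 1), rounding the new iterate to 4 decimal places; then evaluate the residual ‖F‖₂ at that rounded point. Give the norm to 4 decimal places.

At (-3/2, 1): F = (-2.7500, 6.7500).
Jacobian J = [[-2·x·y - 3·y^2, -x^2 - 6·x·y - 6·y - 2], [6·x·y + y^2 - 1, 3·x^2 + 2·x·y - 2]].
At the point, J = [[0.0000, -1.2500], [-9.0000, 1.7500]] (det J = -11.2500).
Solving J·Δ = −F gives Δ = (0.3222, -2.2000).
Then the next iterate is (x, y)₁ = (-1.1778, -1.2000).
Re-evaluating at (-1.1778, -1.2000): F = (4.832751, -1.112198), so ‖F‖₂ = 4.9591.

4.9591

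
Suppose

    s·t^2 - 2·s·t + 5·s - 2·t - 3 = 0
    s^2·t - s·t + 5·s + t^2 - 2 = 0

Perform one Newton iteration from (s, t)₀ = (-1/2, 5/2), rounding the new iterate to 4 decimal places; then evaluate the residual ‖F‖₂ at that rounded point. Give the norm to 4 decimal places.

At (-1/2, 5/2): F = (-11.1250, 3.6250).
Jacobian J = [[t^2 - 2·t + 5, 2·s·t - 2·s - 2], [2·s·t - t + 5, s^2 - s + 2·t]].
At the point, J = [[6.2500, -3.5000], [0.0000, 5.7500]] (det J = 35.9375).
Solving J·Δ = −F gives Δ = (1.4270, -0.6304).
Then the next iterate is (s, t)₁ = (0.9270, 1.8696).
Re-evaluating at (0.9270, 1.8696): F = (-2.330199, 6.003886), so ‖F‖₂ = 6.4402.

6.4402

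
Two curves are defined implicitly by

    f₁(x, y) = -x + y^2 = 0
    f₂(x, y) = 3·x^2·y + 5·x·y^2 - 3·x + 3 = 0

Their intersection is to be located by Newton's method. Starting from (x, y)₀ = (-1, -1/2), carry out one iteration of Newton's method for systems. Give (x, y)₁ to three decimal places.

(0.963, -1.213)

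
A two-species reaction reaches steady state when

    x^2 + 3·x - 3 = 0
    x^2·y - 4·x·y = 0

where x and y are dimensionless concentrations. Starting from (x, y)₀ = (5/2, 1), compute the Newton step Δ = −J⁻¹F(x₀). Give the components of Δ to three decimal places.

At (5/2, 1): F = (10.750, -3.750).
Jacobian J = [[2·x + 3, 0], [2·x·y - 4·y, x^2 - 4·x]].
At the point, J = [[8.000, 0.000], [1.000, -3.750]] (det J = -30.000).
Solving J·Δ = −F gives Δ = (-1.344, -1.358).

(-1.344, -1.358)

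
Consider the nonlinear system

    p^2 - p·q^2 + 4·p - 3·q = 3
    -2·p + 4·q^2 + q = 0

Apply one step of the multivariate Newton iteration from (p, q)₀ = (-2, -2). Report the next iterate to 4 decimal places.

At (-2, -2): F = (7.0000, 18.0000).
Jacobian J = [[2·p - q^2 + 4, -2·p·q - 3], [-2, 8·q + 1]].
At the point, J = [[-4.0000, -11.0000], [-2.0000, -15.0000]] (det J = 38.0000).
Solving J·Δ = −F gives Δ = (-2.4474, 1.5263).
Then the next iterate is (p, q)₁ = (-4.4474, -0.4737).

(-4.4474, -0.4737)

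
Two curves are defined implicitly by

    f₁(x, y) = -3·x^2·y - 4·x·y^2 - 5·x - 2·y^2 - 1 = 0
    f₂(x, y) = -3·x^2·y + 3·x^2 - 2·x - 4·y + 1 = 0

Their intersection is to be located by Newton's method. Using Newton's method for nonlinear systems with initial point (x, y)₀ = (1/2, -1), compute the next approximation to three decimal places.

At (1/2, -1): F = (-6.750, 5.500).
Jacobian J = [[-6·x·y - 4·y^2 - 5, -3·x^2 - 8·x·y - 4·y], [-6·x·y + 6·x - 2, -3·x^2 - 4]].
At the point, J = [[-6.000, 7.250], [4.000, -4.750]] (det J = -0.500).
Solving J·Δ = −F gives Δ = (-15.625, -12.000).
Then the next iterate is (x, y)₁ = (-15.125, -13.000).

(-15.125, -13.000)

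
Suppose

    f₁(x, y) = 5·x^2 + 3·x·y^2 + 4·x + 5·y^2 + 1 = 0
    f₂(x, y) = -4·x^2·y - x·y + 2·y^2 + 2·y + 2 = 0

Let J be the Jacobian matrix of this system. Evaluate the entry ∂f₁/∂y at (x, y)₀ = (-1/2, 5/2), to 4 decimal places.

17.5000

∂f₁/∂y = 6·x·y + 10·y.
At (-1/2, 5/2) this is 17.5000.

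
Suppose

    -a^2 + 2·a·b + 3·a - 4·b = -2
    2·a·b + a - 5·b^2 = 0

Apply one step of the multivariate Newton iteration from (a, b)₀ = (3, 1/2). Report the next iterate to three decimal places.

(1.917, -2.083)

At (3, 1/2): F = (3.000, 4.750).
Jacobian J = [[-2·a + 2·b + 3, 2·a - 4], [2·b + 1, 2·a - 10·b]].
At the point, J = [[-2.000, 2.000], [2.000, 1.000]] (det J = -6.000).
Solving J·Δ = −F gives Δ = (-1.083, -2.583).
Then the next iterate is (a, b)₁ = (1.917, -2.083).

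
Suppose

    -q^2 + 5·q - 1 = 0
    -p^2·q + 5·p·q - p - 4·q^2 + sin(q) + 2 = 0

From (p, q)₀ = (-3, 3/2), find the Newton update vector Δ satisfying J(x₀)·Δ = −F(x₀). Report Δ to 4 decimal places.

(-2.4095, -2.1250)

At (-3, 3/2): F = (4.2500, -39.002505).
Jacobian J = [[0, -2·q + 5], [-2·p·q + 5·q - 1, -p^2 + 5·p - 8·q + cos(q)]].
At the point, J = [[0.0000, 2.0000], [15.5000, -35.929263]] (det J = -31.0000).
Solving J·Δ = −F gives Δ = (-2.4095, -2.1250).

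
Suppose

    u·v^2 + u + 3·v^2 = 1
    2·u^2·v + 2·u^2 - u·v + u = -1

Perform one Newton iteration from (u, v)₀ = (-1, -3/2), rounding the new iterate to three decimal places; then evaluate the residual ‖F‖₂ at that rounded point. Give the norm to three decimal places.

At (-1, -3/2): F = (2.500, -2.500).
Jacobian J = [[v^2 + 1, 2·u·v + 6·v], [4·u·v + 4·u - v + 1, 2·u^2 - u]].
At the point, J = [[3.250, -6.000], [4.500, 3.000]] (det J = 36.750).
Solving J·Δ = −F gives Δ = (0.204, 0.527).
Then the next iterate is (u, v)₁ = (-0.796, -0.973).
Re-evaluating at (-0.796, -0.973): F = (0.29059, -0.53629), so ‖F‖₂ = 0.610.

0.610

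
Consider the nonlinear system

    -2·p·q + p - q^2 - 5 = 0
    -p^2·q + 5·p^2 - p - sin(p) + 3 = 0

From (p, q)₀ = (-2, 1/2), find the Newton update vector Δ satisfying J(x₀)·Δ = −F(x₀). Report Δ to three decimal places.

(0.910, 1.750)

At (-2, 1/2): F = (-5.250, 23.90930).
Jacobian J = [[-2·q + 1, -2·p - 2·q], [-2·p·q + 10·p - cos(p) - 1, -p^2]].
At the point, J = [[0.000, 3.000], [-18.58385, -4.000]] (det J = 55.75156).
Solving J·Δ = −F gives Δ = (0.910, 1.750).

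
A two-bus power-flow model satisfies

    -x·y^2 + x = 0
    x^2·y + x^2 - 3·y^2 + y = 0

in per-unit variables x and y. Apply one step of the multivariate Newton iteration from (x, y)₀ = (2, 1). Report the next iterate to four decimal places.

(1.2500, 1.0000)

At (2, 1): F = (0.0000, 6.0000).
Jacobian J = [[-y^2 + 1, -2·x·y], [2·x·y + 2·x, x^2 - 6·y + 1]].
At the point, J = [[0.0000, -4.0000], [8.0000, -1.0000]] (det J = 32.0000).
Solving J·Δ = −F gives Δ = (-0.7500, 0.0000).
Then the next iterate is (x, y)₁ = (1.2500, 1.0000).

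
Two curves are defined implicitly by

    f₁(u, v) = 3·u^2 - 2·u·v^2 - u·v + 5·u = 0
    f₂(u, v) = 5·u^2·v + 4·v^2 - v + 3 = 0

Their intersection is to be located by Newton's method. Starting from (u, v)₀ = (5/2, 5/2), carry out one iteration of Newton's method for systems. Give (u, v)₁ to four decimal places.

(1.2129, 2.0387)

At (5/2, 5/2): F = (-6.2500, 103.6250).
Jacobian J = [[6·u - 2·v^2 - v + 5, -4·u·v - u], [10·u·v, 5·u^2 + 8·v - 1]].
At the point, J = [[5.0000, -27.5000], [62.5000, 50.2500]] (det J = 1970.0000).
Solving J·Δ = −F gives Δ = (-1.2871, -0.4613).
Then the next iterate is (u, v)₁ = (1.2129, 2.0387).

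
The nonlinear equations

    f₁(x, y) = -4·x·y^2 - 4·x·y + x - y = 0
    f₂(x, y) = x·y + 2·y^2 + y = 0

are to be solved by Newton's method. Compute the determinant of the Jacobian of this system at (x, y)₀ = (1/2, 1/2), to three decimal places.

-4.500

J = [[-4·y^2 - 4·y + 1, -8·x·y - 4·x - 1], [y, x + 4·y + 1]].
At the point, J = [[-2.000, -5.000], [0.500, 3.500]].
det J = -4.500.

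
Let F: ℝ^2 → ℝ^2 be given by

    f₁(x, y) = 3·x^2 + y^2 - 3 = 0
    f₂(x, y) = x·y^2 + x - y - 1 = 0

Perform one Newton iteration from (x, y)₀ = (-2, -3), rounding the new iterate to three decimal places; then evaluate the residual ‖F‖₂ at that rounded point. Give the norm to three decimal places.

At (-2, -3): F = (18.000, -18.000).
Jacobian J = [[6·x, 2·y], [y^2 + 1, 2·x·y - 1]].
At the point, J = [[-12.000, -6.000], [10.000, 11.000]] (det J = -72.000).
Solving J·Δ = −F gives Δ = (1.250, 0.500).
Then the next iterate is (x, y)₁ = (-0.750, -2.500).
Re-evaluating at (-0.750, -2.500): F = (4.93750, -3.93750), so ‖F‖₂ = 6.315.

6.315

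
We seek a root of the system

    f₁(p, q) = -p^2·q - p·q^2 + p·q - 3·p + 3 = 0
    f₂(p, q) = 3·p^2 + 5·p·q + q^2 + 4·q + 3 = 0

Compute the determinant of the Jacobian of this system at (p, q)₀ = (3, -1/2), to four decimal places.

33.0000

J = [[-2·p·q - q^2 + q - 3, -p^2 - 2·p·q + p], [6·p + 5·q, 5·p + 2·q + 4]].
At the point, J = [[-0.7500, -3.0000], [15.5000, 18.0000]].
det J = 33.0000.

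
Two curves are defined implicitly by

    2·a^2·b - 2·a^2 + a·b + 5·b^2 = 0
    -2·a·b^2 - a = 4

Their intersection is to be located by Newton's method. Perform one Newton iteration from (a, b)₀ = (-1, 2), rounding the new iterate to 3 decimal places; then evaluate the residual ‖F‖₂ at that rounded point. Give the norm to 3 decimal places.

3.890

At (-1, 2): F = (20.000, 5.000).
Jacobian J = [[4·a·b - 4·a + b, 2·a^2 + a + 10·b], [-2·b^2 - 1, -4·a·b]].
At the point, J = [[-2.000, 21.000], [-9.000, 8.000]] (det J = 173.000).
Solving J·Δ = −F gives Δ = (-0.318, -0.983).
Then the next iterate is (a, b)₁ = (-1.318, 1.017).
Re-evaluating at (-1.318, 1.017): F = (3.89010, 0.04439), so ‖F‖₂ = 3.890.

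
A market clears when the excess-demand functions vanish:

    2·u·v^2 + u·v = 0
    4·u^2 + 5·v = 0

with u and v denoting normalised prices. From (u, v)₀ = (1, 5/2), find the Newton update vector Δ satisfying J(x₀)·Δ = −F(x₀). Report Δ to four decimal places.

(-8.1923, 9.8077)

At (1, 5/2): F = (15.0000, 16.5000).
Jacobian J = [[2·v^2 + v, 4·u·v + u], [8·u, 5]].
At the point, J = [[15.0000, 11.0000], [8.0000, 5.0000]] (det J = -13.0000).
Solving J·Δ = −F gives Δ = (-8.1923, 9.8077).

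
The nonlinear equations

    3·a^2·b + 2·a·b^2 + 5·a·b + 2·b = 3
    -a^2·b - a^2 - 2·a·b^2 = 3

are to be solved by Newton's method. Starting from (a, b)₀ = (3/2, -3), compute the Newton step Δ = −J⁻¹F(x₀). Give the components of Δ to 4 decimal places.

At (3/2, -3): F = (-24.7500, -25.5000).
Jacobian J = [[6·a·b + 2·b^2 + 5·b, 3·a^2 + 4·a·b + 5·a + 2], [-2·a·b - 2·a - 2·b^2, -a^2 - 4·a·b]].
At the point, J = [[-24.0000, -1.7500], [-12.0000, 15.7500]] (det J = -399.0000).
Solving J·Δ = −F gives Δ = (-1.0888, 0.7895).

(-1.0888, 0.7895)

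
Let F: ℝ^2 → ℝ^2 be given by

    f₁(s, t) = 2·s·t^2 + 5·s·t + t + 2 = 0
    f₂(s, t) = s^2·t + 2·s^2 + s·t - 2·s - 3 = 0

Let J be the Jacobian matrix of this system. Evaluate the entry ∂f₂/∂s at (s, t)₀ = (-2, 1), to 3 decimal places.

-13.000

∂f₂/∂s = 2·s·t + 4·s + t - 2.
At (-2, 1) this is -13.000.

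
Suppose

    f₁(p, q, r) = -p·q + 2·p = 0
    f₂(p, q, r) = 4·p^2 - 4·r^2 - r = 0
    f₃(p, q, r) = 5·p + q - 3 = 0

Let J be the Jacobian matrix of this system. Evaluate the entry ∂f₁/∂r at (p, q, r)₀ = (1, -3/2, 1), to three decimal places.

0.000

∂f₁/∂r = 0.
At (1, -3/2, 1) this is 0.000.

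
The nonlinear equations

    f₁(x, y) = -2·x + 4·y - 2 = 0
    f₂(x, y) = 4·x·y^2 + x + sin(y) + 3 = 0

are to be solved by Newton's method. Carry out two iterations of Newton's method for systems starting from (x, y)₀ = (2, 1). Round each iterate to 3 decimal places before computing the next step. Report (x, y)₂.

At (2, 1): F = (-2.000, 13.84147).
Jacobian J = [[-2, 4], [4·y^2 + 1, 8·x·y + cos(y)]].
At the point, J = [[-2.000, 4.000], [5.000, 16.54030]] (det J = -53.08060).
Solving J·Δ = −F gives Δ = (-1.666, -0.333).
Then the next iterate is (x, y)₁ = (0.334, 0.667).
Round to (0.334, 0.667) and repeat: F = (0.000, 4.54700), J = [[-2.000, 4.000], [2.77956, 2.56791]].
Δ = (-1.119, -0.559), so (x, y)₂ = (-0.785, 0.108).

(-0.785, 0.108)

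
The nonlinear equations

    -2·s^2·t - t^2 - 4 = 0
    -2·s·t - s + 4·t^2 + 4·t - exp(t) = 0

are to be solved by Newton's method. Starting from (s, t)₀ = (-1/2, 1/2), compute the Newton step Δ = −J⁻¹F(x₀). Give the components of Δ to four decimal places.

At (-1/2, 1/2): F = (-4.5000, 2.351279).
Jacobian J = [[-4·s·t, -2·s^2 - 2·t], [-2·t - 1, -2·s + 8·t - exp(t) + 4]].
At the point, J = [[1.0000, -1.5000], [-2.0000, 7.351279]] (det J = 4.351279).
Solving J·Δ = −F gives Δ = (6.7920, 1.5280).

(6.7920, 1.5280)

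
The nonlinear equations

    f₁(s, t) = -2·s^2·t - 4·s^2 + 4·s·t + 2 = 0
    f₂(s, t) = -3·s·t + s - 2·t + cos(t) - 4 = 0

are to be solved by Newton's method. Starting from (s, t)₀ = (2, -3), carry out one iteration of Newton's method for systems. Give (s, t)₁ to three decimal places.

(-1.500, -4.780)

At (2, -3): F = (-14.000, 21.01001).
Jacobian J = [[-4·s·t - 8·s + 4·t, -2·s^2 + 4·s], [-3·t + 1, -3·s - sin(t) - 2]].
At the point, J = [[-4.000, 0.000], [10.000, -7.85888]] (det J = 31.43552).
Solving J·Δ = −F gives Δ = (-3.500, -1.780).
Then the next iterate is (s, t)₁ = (-1.500, -4.780).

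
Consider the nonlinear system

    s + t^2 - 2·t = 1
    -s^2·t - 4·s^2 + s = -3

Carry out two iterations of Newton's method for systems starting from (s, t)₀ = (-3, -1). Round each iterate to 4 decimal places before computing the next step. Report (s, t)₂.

At (-3, -1): F = (-1.0000, -27.0000).
Jacobian J = [[1, 2·t - 2], [-2·s·t - 8·s + 1, -s^2]].
At the point, J = [[1.0000, -4.0000], [19.0000, -9.0000]] (det J = 67.0000).
Solving J·Δ = −F gives Δ = (1.4776, 0.1194).
Then the next iterate is (s, t)₁ = (-1.5224, -0.8806).
Round to (-1.5224, -0.8806) and repeat: F = (0.014256, -5.752239), J = [[1.0000, -3.7612], [10.497949, -2.317702]].
Δ = (0.5830, 0.1588), so (s, t)₂ = (-0.9394, -0.7218).

(-0.9394, -0.7218)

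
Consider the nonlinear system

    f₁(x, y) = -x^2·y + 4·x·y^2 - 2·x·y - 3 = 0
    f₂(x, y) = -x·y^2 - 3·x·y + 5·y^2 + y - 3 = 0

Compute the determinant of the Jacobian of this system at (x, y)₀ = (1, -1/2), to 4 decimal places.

-9.2500

J = [[-2·x·y + 4·y^2 - 2·y, -x^2 + 8·x·y - 2·x], [-y^2 - 3·y, -2·x·y - 3·x + 10·y + 1]].
At the point, J = [[3.0000, -7.0000], [1.2500, -6.0000]].
det J = -9.2500.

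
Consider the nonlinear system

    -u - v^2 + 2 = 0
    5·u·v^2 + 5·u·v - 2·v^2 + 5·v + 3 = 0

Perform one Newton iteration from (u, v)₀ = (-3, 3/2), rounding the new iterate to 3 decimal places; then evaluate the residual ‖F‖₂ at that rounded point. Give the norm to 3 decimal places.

0.601

At (-3, 3/2): F = (2.750, -50.250).
Jacobian J = [[-1, -2·v], [5·v^2 + 5·v, 10·u·v + 5·u - 4·v + 5]].
At the point, J = [[-1.000, -3.000], [18.750, -61.000]] (det J = 117.250).
Solving J·Δ = −F gives Δ = (2.716, 0.011).
Then the next iterate is (u, v)₁ = (-0.284, 1.511).
Re-evaluating at (-0.284, 1.511): F = (0.00088, 0.60111), so ‖F‖₂ = 0.601.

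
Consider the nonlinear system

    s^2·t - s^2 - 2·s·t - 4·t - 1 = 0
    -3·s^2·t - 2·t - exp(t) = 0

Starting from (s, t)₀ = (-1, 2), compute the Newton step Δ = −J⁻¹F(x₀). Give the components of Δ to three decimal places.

(-0.373, -1.764)

At (-1, 2): F = (-4.000, -17.38906).
Jacobian J = [[2·s·t - 2·s - 2·t, s^2 - 2·s - 4], [-6·s·t, -3·s^2 - exp(t) - 2]].
At the point, J = [[-6.000, -1.000], [12.000, -12.38906]] (det J = 86.33434).
Solving J·Δ = −F gives Δ = (-0.373, -1.764).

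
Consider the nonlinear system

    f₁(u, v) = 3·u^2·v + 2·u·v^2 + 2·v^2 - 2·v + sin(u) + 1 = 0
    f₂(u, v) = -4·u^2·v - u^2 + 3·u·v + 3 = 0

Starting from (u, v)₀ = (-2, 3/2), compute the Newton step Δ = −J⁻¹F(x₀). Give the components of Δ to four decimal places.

(0.5506, -0.7320)

At (-2, 3/2): F = (10.590703, -34.0000).
Jacobian J = [[6·u·v + 2·v^2 + cos(u), 3·u^2 + 4·u·v + 4·v - 2], [-8·u·v - 2·u + 3·v, -4·u^2 + 3·u]].
At the point, J = [[-13.916147, 4.0000], [32.5000, -22.0000]] (det J = 176.155230).
Solving J·Δ = −F gives Δ = (0.5506, -0.7320).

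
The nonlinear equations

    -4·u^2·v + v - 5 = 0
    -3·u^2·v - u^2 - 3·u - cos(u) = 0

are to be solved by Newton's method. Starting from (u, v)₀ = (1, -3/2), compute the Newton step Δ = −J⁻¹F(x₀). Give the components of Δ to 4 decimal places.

At (1, -3/2): F = (-0.5000, -0.040302).
Jacobian J = [[-8·u·v, -4·u^2 + 1], [-6·u·v - 2·u + sin(u) - 3, -3·u^2]].
At the point, J = [[12.0000, -3.0000], [4.841471, -3.0000]] (det J = -21.475587).
Solving J·Δ = −F gives Δ = (0.0642, 0.0902).

(0.0642, 0.0902)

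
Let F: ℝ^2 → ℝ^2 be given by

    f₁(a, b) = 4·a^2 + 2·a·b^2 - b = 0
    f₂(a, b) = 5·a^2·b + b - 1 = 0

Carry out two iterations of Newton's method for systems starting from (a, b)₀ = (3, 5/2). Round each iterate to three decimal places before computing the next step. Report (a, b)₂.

At (3, 5/2): F = (71.000, 114.000).
Jacobian J = [[8·a + 2·b^2, 4·a·b - 1], [10·a·b, 5·a^2 + 1]].
At the point, J = [[36.500, 29.000], [75.000, 46.000]] (det J = -496.000).
Solving J·Δ = −F gives Δ = (-0.081, -2.347).
Then the next iterate is (a, b)₁ = (2.919, 0.153).
Round to (2.919, 0.153) and repeat: F = (34.06591, 5.67123), J = [[23.39882, 0.78643], [4.46607, 43.60281]].
Δ = (-1.457, 0.019), so (a, b)₂ = (1.462, 0.172).

(1.462, 0.172)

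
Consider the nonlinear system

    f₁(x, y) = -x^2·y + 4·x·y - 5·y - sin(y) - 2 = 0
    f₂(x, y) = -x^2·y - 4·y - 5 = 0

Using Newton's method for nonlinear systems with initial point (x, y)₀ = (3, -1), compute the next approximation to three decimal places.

(3.872, 0.018)

At (3, -1): F = (0.84147, 8.000).
Jacobian J = [[-2·x·y + 4·y, -x^2 + 4·x - cos(y) - 5], [-2·x·y, -x^2 - 4]].
At the point, J = [[2.000, -2.54030], [6.000, -13.000]] (det J = -10.75819).
Solving J·Δ = −F gives Δ = (0.872, 1.018).
Then the next iterate is (x, y)₁ = (3.872, 0.018).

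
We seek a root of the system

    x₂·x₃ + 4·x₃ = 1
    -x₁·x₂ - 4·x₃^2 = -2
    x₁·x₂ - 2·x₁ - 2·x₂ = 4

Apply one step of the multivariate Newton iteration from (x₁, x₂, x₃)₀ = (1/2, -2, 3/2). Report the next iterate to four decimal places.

At (1/2, -2, 3/2): F = (2.0000, -6.0000, -2.0000).
Jacobian J = [[0, x₃, x₂ + 4], [-x₂, -x₁, -8·x₃], [x₂ - 2, x₁ - 2, 0]].
At the point, J = [[0.0000, 1.5000, 2.0000], [2.0000, -0.5000, -12.0000], [-4.0000, -1.5000, 0.0000]] (det J = 62.0000).
Solving J·Δ = −F gives Δ = (-0.2581, -0.6452, -0.5161).
Then the next iterate is (x₁, x₂, x₃)₁ = (0.2419, -2.6452, 0.9839).

(0.2419, -2.6452, 0.9839)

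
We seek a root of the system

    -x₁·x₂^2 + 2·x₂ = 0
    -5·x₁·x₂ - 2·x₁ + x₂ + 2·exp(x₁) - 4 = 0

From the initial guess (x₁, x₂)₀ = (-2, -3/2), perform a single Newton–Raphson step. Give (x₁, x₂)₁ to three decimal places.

At (-2, -3/2): F = (1.500, -16.22933).
Jacobian J = [[-x₂^2, -2·x₁·x₂ + 2], [-5·x₂ + 2·exp(x₁) - 2, -5·x₁ + 1]].
At the point, J = [[-2.250, -4.000], [5.77067, 11.000]] (det J = -1.66732).
Solving J·Δ = −F gives Δ = (-29.039, 16.709).
Then the next iterate is (x₁, x₂)₁ = (-31.039, 15.209).

(-31.039, 15.209)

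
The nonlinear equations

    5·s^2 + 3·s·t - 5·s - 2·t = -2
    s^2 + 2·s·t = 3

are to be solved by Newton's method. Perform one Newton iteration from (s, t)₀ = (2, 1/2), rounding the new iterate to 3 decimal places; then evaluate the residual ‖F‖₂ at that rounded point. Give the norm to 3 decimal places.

3.293

At (2, 1/2): F = (14.000, 3.000).
Jacobian J = [[10·s + 3·t - 5, 3·s - 2], [2·s + 2·t, 2·s]].
At the point, J = [[16.500, 4.000], [5.000, 4.000]] (det J = 46.000).
Solving J·Δ = −F gives Δ = (-0.957, 0.446).
Then the next iterate is (s, t)₁ = (1.043, 0.946).
Re-evaluating at (1.043, 0.946): F = (3.29228, 0.06120), so ‖F‖₂ = 3.293.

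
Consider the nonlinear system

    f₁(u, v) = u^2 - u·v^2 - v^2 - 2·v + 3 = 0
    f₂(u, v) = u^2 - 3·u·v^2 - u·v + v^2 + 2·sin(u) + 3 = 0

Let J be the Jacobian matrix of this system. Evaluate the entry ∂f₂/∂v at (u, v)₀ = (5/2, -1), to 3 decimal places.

10.500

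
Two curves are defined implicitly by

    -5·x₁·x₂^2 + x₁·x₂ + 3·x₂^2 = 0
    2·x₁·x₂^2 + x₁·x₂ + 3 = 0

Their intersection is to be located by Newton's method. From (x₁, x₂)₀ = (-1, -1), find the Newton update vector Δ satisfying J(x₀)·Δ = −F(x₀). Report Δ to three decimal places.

(61.000, -21.000)

At (-1, -1): F = (9.000, 2.000).
Jacobian J = [[-5·x₂^2 + x₂, -10·x₁·x₂ + x₁ + 6·x₂], [2·x₂^2 + x₂, 4·x₁·x₂ + x₁]].
At the point, J = [[-6.000, -17.000], [1.000, 3.000]] (det J = -1.000).
Solving J·Δ = −F gives Δ = (61.000, -21.000).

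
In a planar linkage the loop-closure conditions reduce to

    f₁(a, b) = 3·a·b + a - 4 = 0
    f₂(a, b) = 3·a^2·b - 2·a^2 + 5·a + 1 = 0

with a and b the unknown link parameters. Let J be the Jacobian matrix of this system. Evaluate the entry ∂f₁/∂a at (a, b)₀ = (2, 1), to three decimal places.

4.000

∂f₁/∂a = 3·b + 1.
At (2, 1) this is 4.000.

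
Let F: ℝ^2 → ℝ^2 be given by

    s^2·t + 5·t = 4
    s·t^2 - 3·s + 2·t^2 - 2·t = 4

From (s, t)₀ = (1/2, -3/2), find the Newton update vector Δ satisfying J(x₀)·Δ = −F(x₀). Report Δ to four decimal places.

At (1/2, -3/2): F = (-11.8750, 3.1250).
Jacobian J = [[2·s·t, s^2 + 5], [t^2 - 3, 2·s·t + 4·t - 2]].
At the point, J = [[-1.5000, 5.2500], [-0.7500, -9.5000]] (det J = 18.1875).
Solving J·Δ = −F gives Δ = (-5.3007, 0.7474).

(-5.3007, 0.7474)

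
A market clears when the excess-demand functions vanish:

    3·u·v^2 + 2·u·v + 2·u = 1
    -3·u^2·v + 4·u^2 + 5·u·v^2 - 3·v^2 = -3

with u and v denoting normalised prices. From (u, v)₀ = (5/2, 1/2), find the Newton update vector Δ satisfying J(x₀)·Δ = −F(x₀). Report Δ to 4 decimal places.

(-1.6458, -0.1762)

At (5/2, 1/2): F = (8.3750, 21.0000).
Jacobian J = [[3·v^2 + 2·v + 2, 6·u·v + 2·u], [-6·u·v + 8·u + 5·v^2, -3·u^2 + 10·u·v - 6·v]].
At the point, J = [[3.7500, 12.5000], [13.7500, -9.2500]] (det J = -206.5625).
Solving J·Δ = −F gives Δ = (-1.6458, -0.1762).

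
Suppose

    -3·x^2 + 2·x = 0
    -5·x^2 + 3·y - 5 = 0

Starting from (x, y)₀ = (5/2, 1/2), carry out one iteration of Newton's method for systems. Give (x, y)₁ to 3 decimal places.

(1.442, 3.269)

At (5/2, 1/2): F = (-13.750, -34.750).
Jacobian J = [[-6·x + 2, 0], [-10·x, 3]].
At the point, J = [[-13.000, 0.000], [-25.000, 3.000]] (det J = -39.000).
Solving J·Δ = −F gives Δ = (-1.058, 2.769).
Then the next iterate is (x, y)₁ = (1.442, 3.269).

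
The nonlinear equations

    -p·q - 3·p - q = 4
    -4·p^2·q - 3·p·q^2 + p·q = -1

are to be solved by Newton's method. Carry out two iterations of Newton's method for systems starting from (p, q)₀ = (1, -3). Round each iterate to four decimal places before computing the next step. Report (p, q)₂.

At (1, -3): F = (-1.0000, -17.0000).
Jacobian J = [[-q - 3, -p - 1], [-8·p·q - 3·q^2 + q, -4·p^2 - 6·p·q + p]].
At the point, J = [[0.0000, -2.0000], [-6.0000, 15.0000]] (det J = -12.0000).
Solving J·Δ = −F gives Δ = (-4.0833, -0.5000).
Then the next iterate is (p, q)₁ = (-3.0833, -3.5000).
Round to (-3.0833, -3.5000) and repeat: F = (-2.041650, 258.197169), J = [[0.5000, 2.0833], [-126.5824, -105.859556]].
Δ = (1.5266, 0.6136), so (p, q)₂ = (-1.5567, -2.8864).

(-1.5567, -2.8864)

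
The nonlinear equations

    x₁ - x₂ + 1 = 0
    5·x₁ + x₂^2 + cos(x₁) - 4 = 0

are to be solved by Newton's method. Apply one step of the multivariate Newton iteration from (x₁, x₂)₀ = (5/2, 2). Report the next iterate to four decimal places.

At (5/2, 2): F = (1.5000, 11.698856).
Jacobian J = [[1, -1], [-sin(x₁) + 5, 2·x₂]].
At the point, J = [[1.0000, -1.0000], [4.401528, 4.0000]] (det J = 8.401528).
Solving J·Δ = −F gives Δ = (-2.1066, -0.6066).
Then the next iterate is (x₁, x₂)₁ = (0.3934, 1.3934).

(0.3934, 1.3934)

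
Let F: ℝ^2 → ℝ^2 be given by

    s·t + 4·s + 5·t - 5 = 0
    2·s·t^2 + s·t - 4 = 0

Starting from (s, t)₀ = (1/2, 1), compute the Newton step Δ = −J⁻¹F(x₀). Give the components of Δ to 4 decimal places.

(5.0000, -5.0000)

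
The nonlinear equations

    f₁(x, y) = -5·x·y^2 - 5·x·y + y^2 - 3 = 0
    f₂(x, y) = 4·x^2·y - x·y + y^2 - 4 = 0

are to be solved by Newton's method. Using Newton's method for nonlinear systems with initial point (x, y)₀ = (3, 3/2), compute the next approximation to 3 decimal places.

(2.481, 0.671)

At (3, 3/2): F = (-57.000, 47.750).
Jacobian J = [[-5·y^2 - 5·y, -10·x·y - 5·x + 2·y], [8·x·y - y, 4·x^2 - x + 2·y]].
At the point, J = [[-18.750, -57.000], [34.500, 36.000]] (det J = 1291.500).
Solving J·Δ = −F gives Δ = (-0.519, -0.829).
Then the next iterate is (x, y)₁ = (2.481, 0.671).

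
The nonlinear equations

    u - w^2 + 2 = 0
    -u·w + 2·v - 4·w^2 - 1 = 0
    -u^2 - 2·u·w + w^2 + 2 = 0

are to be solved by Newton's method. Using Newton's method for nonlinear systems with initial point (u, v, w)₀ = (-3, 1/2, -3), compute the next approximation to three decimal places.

(-1.667, 1.500, -1.556)

At (-3, 1/2, -3): F = (-10.000, -45.000, -16.000).
Jacobian J = [[1, 0, -2·w], [-w, 2, -u - 8·w], [-2·u - 2·w, 0, -2·u + 2·w]].
At the point, J = [[1.000, 0.000, 6.000], [3.000, 2.000, 27.000], [12.000, 0.000, 0.000]] (det J = -144.000).
Solving J·Δ = −F gives Δ = (1.333, 1.000, 1.444).
Then the next iterate is (u, v, w)₁ = (-1.667, 1.500, -1.556).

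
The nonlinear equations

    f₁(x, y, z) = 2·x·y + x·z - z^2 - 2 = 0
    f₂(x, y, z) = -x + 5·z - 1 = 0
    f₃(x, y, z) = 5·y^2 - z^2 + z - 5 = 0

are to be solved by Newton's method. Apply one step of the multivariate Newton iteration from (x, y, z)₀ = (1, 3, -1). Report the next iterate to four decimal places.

At (1, 3, -1): F = (2.0000, -7.0000, 38.0000).
Jacobian J = [[2·y + z, 2·x, x - 2·z], [-1, 0, 5], [0, 10·y, -2·z + 1]].
At the point, J = [[5.0000, 2.0000, 3.0000], [-1.0000, 0.0000, 5.0000], [0.0000, 30.0000, 3.0000]] (det J = -834.0000).
Solving J·Δ = −F gives Δ = (-0.6091, -1.3945, 1.2782).
Then the next iterate is (x, y, z)₁ = (0.3909, 1.6055, 0.2782).

(0.3909, 1.6055, 0.2782)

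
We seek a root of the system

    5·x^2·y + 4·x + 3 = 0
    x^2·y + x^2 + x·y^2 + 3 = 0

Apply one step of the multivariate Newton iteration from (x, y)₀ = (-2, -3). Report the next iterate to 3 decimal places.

(-1.152, -2.463)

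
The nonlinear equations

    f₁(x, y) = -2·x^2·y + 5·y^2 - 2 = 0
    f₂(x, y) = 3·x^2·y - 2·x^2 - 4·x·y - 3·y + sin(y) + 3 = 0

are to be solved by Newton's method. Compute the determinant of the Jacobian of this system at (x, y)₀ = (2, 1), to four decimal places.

-12.3224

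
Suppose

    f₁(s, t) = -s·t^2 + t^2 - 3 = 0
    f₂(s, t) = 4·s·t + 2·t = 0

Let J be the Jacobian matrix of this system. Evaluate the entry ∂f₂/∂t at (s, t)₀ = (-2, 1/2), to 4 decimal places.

∂f₂/∂t = 4·s + 2.
At (-2, 1/2) this is -6.0000.

-6.0000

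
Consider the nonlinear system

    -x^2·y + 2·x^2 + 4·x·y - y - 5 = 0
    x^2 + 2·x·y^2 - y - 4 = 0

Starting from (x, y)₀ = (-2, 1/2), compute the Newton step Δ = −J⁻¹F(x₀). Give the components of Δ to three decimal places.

At (-2, 1/2): F = (-3.500, -1.500).
Jacobian J = [[-2·x·y + 4·x + 4·y, -x^2 + 4·x - 1], [2·x + 2·y^2, 4·x·y - 1]].
At the point, J = [[-4.000, -13.000], [-3.500, -5.000]] (det J = -25.500).
Solving J·Δ = −F gives Δ = (-0.078, -0.245).

(-0.078, -0.245)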